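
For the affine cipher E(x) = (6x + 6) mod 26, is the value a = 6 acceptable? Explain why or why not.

Step 1: Compute gcd(6, 26).
Step 2: gcd(6, 26) = 2.
Since gcd = 2 != 1, 6 shares a common factor with 26, so it cannot be used.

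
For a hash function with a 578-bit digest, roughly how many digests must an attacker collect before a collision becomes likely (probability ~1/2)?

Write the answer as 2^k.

Step 1: The birthday paradox gives collision probability ~50% after sqrt(2^n) = 2^(n/2) hashes.
Step 2: For 578-bit output: 2^(578/2) = 2^289.
Step 3: Approximately 2^289 hash computations needed.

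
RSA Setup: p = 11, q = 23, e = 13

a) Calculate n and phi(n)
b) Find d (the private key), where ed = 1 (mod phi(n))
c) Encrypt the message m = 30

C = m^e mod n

Step 1: n = 11 * 23 = 253.
Step 2: phi(n) = (11-1)(23-1) = 10 * 22 = 220.
Step 3: Find d = 13^(-1) mod 220 = 17.
  Verify: 13 * 17 = 221 = 1 (mod 220).
Step 4: C = 30^13 mod 253 = 204.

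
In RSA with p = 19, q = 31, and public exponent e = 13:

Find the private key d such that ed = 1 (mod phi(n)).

Step 1: n = 19 * 31 = 589.
Step 2: phi(n) = 18 * 30 = 540.
Step 3: Find d such that 13 * d = 1 (mod 540).
Step 4: d = 13^(-1) mod 540 = 457.
Verification: 13 * 457 = 5941 = 11 * 540 + 1.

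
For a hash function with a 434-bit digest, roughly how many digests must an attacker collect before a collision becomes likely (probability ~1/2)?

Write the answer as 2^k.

Step 1: The birthday paradox gives collision probability ~50% after sqrt(2^n) = 2^(n/2) hashes.
Step 2: For 434-bit output: 2^(434/2) = 2^217.
Step 3: Approximately 2^217 hash computations needed.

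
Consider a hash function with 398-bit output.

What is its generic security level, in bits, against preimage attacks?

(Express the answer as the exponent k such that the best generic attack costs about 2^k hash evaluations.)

Step 1: The hash has a 398-bit output.
Step 2: Preimage resistance means: given a digest h(x), it should be infeasible to find any input that hashes to it.
With a 398-bit output there are 2^398 possible digests, so a generic brute-force preimage search costs about 2^398 evaluations.
Step 3: Security level = 398 bits.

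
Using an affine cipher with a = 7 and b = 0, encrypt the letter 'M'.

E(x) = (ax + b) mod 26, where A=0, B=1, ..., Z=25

Step 1: Convert 'M' to number: x = 12.
Step 2: E(12) = (7 * 12 + 0) mod 26 = 84 mod 26 = 6.
Step 3: Convert 6 back to letter: G.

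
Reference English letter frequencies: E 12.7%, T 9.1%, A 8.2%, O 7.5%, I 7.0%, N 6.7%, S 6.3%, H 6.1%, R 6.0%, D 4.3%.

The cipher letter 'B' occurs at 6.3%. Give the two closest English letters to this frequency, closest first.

Step 1: Observed frequency of 'B' is 6.3%.
Step 2: Compute distances to each reference frequency and sort:
  S (6.3%): difference = 0.0% <-- BEST
  H (6.1%): difference = 0.2% <-- RUNNER-UP
  R (6.0%): difference = 0.3%
  N (6.7%): difference = 0.4%
  I (7.0%): difference = 0.7%
Step 3: Most likely is 'S' (6.3%, diff 0.0%); second most likely is 'H' (6.1%, diff 0.2%).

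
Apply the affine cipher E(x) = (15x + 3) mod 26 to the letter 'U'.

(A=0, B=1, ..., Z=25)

Step 1: Convert 'U' to number: x = 20.
Step 2: E(20) = (15 * 20 + 3) mod 26 = 303 mod 26 = 17.
Step 3: Convert 17 back to letter: R.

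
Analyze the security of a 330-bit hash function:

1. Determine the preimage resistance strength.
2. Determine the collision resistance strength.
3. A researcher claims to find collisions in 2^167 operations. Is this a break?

Step 1: Preimage resistance requires brute-force of 2^330 operations.
Step 2: Collision resistance (birthday bound) = 2^(330/2) = 2^165.
Step 3: The claimed attack costs 2^167 operations.
Step 4: Since 2^167 >= 2^165, the claimed attack is no faster than the generic birthday attack, so this does not break collision resistance.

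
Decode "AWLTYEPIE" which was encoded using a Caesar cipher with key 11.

Step 1: Reverse the shift by subtracting 11 from each letter position.
  A (position 0) -> position (0-11) mod 26 = 15 -> P
  W (position 22) -> position (22-11) mod 26 = 11 -> L
  L (position 11) -> position (11-11) mod 26 = 0 -> A
  T (position 19) -> position (19-11) mod 26 = 8 -> I
  Y (position 24) -> position (24-11) mod 26 = 13 -> N
  E (position 4) -> position (4-11) mod 26 = 19 -> T
  P (position 15) -> position (15-11) mod 26 = 4 -> E
  I (position 8) -> position (8-11) mod 26 = 23 -> X
  E (position 4) -> position (4-11) mod 26 = 19 -> T
Decrypted message: PLAINTEXT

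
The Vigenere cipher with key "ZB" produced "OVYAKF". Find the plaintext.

Step 1: Extend key: ZBZBZB
Step 2: Decrypt each letter (c - k) mod 26:
  O(14) - Z(25) = (14-25) mod 26 = 15 = P
  V(21) - B(1) = (21-1) mod 26 = 20 = U
  Y(24) - Z(25) = (24-25) mod 26 = 25 = Z
  A(0) - B(1) = (0-1) mod 26 = 25 = Z
  K(10) - Z(25) = (10-25) mod 26 = 11 = L
  F(5) - B(1) = (5-1) mod 26 = 4 = E
Plaintext: PUZZLE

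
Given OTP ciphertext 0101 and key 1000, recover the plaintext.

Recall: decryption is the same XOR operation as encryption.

Step 1: XOR ciphertext with key:
  Ciphertext: 0101
  Key:        1000
  XOR:        1101
Step 2: Plaintext = 1101 = 13 in decimal.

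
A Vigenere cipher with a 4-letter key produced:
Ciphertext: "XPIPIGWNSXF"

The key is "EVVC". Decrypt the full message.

Step 1: Key 'EVVC' has length 4. Extended key: EVVCEVVCEVV
Step 2: Decrypt each position:
  X(23) - E(4) = 19 = T
  P(15) - V(21) = 20 = U
  I(8) - V(21) = 13 = N
  P(15) - C(2) = 13 = N
  I(8) - E(4) = 4 = E
  G(6) - V(21) = 11 = L
  W(22) - V(21) = 1 = B
  N(13) - C(2) = 11 = L
  S(18) - E(4) = 14 = O
  X(23) - V(21) = 2 = C
  F(5) - V(21) = 10 = K
Plaintext: TUNNELBLOCK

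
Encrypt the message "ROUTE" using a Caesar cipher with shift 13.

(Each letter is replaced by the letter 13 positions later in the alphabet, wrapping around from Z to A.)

Step 1: For each letter, shift forward by 13 positions (mod 26).
  R (position 17) -> position (17+13) mod 26 = 4 -> E
  O (position 14) -> position (14+13) mod 26 = 1 -> B
  U (position 20) -> position (20+13) mod 26 = 7 -> H
  T (position 19) -> position (19+13) mod 26 = 6 -> G
  E (position 4) -> position (4+13) mod 26 = 17 -> R
Result: EBHGR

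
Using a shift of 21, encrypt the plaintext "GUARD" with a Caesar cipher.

Step 1: For each letter, shift forward by 21 positions (mod 26).
  G (position 6) -> position (6+21) mod 26 = 1 -> B
  U (position 20) -> position (20+21) mod 26 = 15 -> P
  A (position 0) -> position (0+21) mod 26 = 21 -> V
  R (position 17) -> position (17+21) mod 26 = 12 -> M
  D (position 3) -> position (3+21) mod 26 = 24 -> Y
Result: BPVMY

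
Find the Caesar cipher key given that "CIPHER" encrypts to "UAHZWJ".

Step 1: Compare first letters: C (position 2) -> U (position 20).
Step 2: Shift = (20 - 2) mod 26 = 18.
The shift value is 18.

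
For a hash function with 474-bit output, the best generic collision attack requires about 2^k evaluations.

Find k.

Step 1: The hash has a 474-bit output.
Step 2: Collision resistance means it should be infeasible to find any x != y with h(x) = h(y).
By the birthday bound, a generic collision search succeeds after about sqrt(2^474) = 2^(474/2) = 2^237 evaluations.
Step 3: Security level = 237 bits.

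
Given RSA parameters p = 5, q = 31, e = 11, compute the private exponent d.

Step 1: n = 5 * 31 = 155.
Step 2: phi(n) = 4 * 30 = 120.
Step 3: Find d such that 11 * d = 1 (mod 120).
Step 4: d = 11^(-1) mod 120 = 11.
Verification: 11 * 11 = 121 = 1 * 120 + 1.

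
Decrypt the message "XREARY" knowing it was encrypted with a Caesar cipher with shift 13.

Step 1: Reverse the shift by subtracting 13 from each letter position.
  X (position 23) -> position (23-13) mod 26 = 10 -> K
  R (position 17) -> position (17-13) mod 26 = 4 -> E
  E (position 4) -> position (4-13) mod 26 = 17 -> R
  A (position 0) -> position (0-13) mod 26 = 13 -> N
  R (position 17) -> position (17-13) mod 26 = 4 -> E
  Y (position 24) -> position (24-13) mod 26 = 11 -> L
Decrypted message: KERNEL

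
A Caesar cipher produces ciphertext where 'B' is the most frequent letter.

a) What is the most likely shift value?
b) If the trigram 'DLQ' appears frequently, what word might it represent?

Step 1: In English, 'E' is the most frequent letter (12.7%).
Step 2: The most frequent ciphertext letter is 'B' (position 1).
Step 3: Shift = (1 - 4) mod 26 = 23.
Step 4: Decrypt 'DLQ' by shifting back 23:
  D -> G
  L -> O
  Q -> T
Step 5: 'DLQ' decrypts to 'GOT'.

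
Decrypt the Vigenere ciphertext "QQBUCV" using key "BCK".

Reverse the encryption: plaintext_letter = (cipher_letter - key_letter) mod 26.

Step 1: Extend key: BCKBCK
Step 2: Decrypt each letter (c - k) mod 26:
  Q(16) - B(1) = (16-1) mod 26 = 15 = P
  Q(16) - C(2) = (16-2) mod 26 = 14 = O
  B(1) - K(10) = (1-10) mod 26 = 17 = R
  U(20) - B(1) = (20-1) mod 26 = 19 = T
  C(2) - C(2) = (2-2) mod 26 = 0 = A
  V(21) - K(10) = (21-10) mod 26 = 11 = L
Plaintext: PORTAL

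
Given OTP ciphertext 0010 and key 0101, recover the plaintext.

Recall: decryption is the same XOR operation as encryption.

Step 1: XOR ciphertext with key:
  Ciphertext: 0010
  Key:        0101
  XOR:        0111
Step 2: Plaintext = 0111 = 7 in decimal.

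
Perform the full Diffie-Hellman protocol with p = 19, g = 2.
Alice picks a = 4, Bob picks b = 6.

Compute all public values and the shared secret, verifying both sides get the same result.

Step 1: A = g^a mod p = 2^4 mod 19 = 16.
Step 2: B = g^b mod p = 2^6 mod 19 = 7.
Step 3: Alice computes s = B^a mod p = 7^4 mod 19 = 7.
Step 4: Bob computes s = A^b mod p = 16^6 mod 19 = 7.
Both sides agree: shared secret = 7.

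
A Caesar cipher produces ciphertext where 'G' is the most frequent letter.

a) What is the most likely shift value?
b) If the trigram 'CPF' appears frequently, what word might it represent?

Step 1: In English, 'E' is the most frequent letter (12.7%).
Step 2: The most frequent ciphertext letter is 'G' (position 6).
Step 3: Shift = (6 - 4) mod 26 = 2.
Step 4: Decrypt 'CPF' by shifting back 2:
  C -> A
  P -> N
  F -> D
Step 5: 'CPF' decrypts to 'AND'.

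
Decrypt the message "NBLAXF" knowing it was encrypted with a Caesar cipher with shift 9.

Step 1: Reverse the shift by subtracting 9 from each letter position.
  N (position 13) -> position (13-9) mod 26 = 4 -> E
  B (position 1) -> position (1-9) mod 26 = 18 -> S
  L (position 11) -> position (11-9) mod 26 = 2 -> C
  A (position 0) -> position (0-9) mod 26 = 17 -> R
  X (position 23) -> position (23-9) mod 26 = 14 -> O
  F (position 5) -> position (5-9) mod 26 = 22 -> W
Decrypted message: ESCROW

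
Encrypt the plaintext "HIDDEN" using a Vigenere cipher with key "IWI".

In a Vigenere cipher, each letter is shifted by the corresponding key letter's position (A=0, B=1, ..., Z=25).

Step 1: Repeat key to match plaintext length:
  Plaintext: HIDDEN
  Key:       IWIIWI
Step 2: Encrypt each letter:
  H(7) + I(8) = (7+8) mod 26 = 15 = P
  I(8) + W(22) = (8+22) mod 26 = 4 = E
  D(3) + I(8) = (3+8) mod 26 = 11 = L
  D(3) + I(8) = (3+8) mod 26 = 11 = L
  E(4) + W(22) = (4+22) mod 26 = 0 = A
  N(13) + I(8) = (13+8) mod 26 = 21 = V
Ciphertext: PELLAV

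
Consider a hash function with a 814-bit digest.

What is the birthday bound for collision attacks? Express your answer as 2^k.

Step 1: The birthday paradox gives collision probability ~50% after sqrt(2^n) = 2^(n/2) hashes.
Step 2: For 814-bit output: 2^(814/2) = 2^407.
Step 3: Approximately 2^407 hash computations needed.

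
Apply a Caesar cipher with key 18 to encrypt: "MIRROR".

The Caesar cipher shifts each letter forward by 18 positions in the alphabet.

Step 1: For each letter, shift forward by 18 positions (mod 26).
  M (position 12) -> position (12+18) mod 26 = 4 -> E
  I (position 8) -> position (8+18) mod 26 = 0 -> A
  R (position 17) -> position (17+18) mod 26 = 9 -> J
  R (position 17) -> position (17+18) mod 26 = 9 -> J
  O (position 14) -> position (14+18) mod 26 = 6 -> G
  R (position 17) -> position (17+18) mod 26 = 9 -> J
Result: EAJJGJ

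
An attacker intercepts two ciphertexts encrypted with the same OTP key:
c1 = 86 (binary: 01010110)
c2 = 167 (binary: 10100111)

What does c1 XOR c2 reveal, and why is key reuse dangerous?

Step 1: c1 XOR c2 = (m1 XOR k) XOR (m2 XOR k).
Step 2: By XOR associativity/commutativity: = m1 XOR m2 XOR k XOR k = m1 XOR m2.
Step 3: 01010110 XOR 10100111 = 11110001 = 241.
Step 4: The key cancels out! An attacker learns m1 XOR m2 = 241, revealing the relationship between plaintexts.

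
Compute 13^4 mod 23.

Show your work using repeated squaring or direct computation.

Step 1: Compute 13^4 mod 23 step by step, reducing modulo 23 at each step.
  13^1 mod 23 = 13
  13^2 mod 23 = (13 * 13) mod 23 = 8
  13^3 mod 23 = (8 * 13) mod 23 = 12
  13^4 mod 23 = (12 * 13) mod 23 = 18
Step 2: Result = 18.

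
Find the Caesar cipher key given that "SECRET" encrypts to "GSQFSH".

Step 1: Compare first letters: S (position 18) -> G (position 6).
Step 2: Shift = (6 - 18) mod 26 = 14.
The shift value is 14.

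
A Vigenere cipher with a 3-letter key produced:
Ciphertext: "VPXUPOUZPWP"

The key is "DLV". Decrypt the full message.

Step 1: Key 'DLV' has length 3. Extended key: DLVDLVDLVDL
Step 2: Decrypt each position:
  V(21) - D(3) = 18 = S
  P(15) - L(11) = 4 = E
  X(23) - V(21) = 2 = C
  U(20) - D(3) = 17 = R
  P(15) - L(11) = 4 = E
  O(14) - V(21) = 19 = T
  U(20) - D(3) = 17 = R
  Z(25) - L(11) = 14 = O
  P(15) - V(21) = 20 = U
  W(22) - D(3) = 19 = T
  P(15) - L(11) = 4 = E
Plaintext: SECRETROUTE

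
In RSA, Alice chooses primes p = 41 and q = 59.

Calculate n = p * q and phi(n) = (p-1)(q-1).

Step 1: n = p * q = 41 * 59 = 2419.
Step 2: phi(n) = (p-1)(q-1) = 40 * 58 = 2320.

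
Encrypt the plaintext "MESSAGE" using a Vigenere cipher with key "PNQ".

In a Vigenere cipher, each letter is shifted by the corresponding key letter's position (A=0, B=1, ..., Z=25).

Step 1: Repeat key to match plaintext length:
  Plaintext: MESSAGE
  Key:       PNQPNQP
Step 2: Encrypt each letter:
  M(12) + P(15) = (12+15) mod 26 = 1 = B
  E(4) + N(13) = (4+13) mod 26 = 17 = R
  S(18) + Q(16) = (18+16) mod 26 = 8 = I
  S(18) + P(15) = (18+15) mod 26 = 7 = H
  A(0) + N(13) = (0+13) mod 26 = 13 = N
  G(6) + Q(16) = (6+16) mod 26 = 22 = W
  E(4) + P(15) = (4+15) mod 26 = 19 = T
Ciphertext: BRIHNWT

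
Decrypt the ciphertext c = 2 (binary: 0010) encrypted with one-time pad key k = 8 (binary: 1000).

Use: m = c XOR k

Step 1: XOR ciphertext with key:
  Ciphertext: 0010
  Key:        1000
  XOR:        1010
Step 2: Plaintext = 1010 = 10 in decimal.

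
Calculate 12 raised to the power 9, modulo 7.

Step 1: Compute 12^9 mod 7 step by step, reducing modulo 7 at each step.
  12^1 mod 7 = 5
  12^2 mod 7 = (5 * 12) mod 7 = 4
  12^3 mod 7 = (4 * 12) mod 7 = 6
  12^4 mod 7 = (6 * 12) mod 7 = 2
  12^5 mod 7 = (2 * 12) mod 7 = 3
  12^6 mod 7 = (3 * 12) mod 7 = 1
  12^7 mod 7 = (1 * 12) mod 7 = 5
  12^8 mod 7 = (5 * 12) mod 7 = 4
  12^9 mod 7 = (4 * 12) mod 7 = 6
Step 2: Result = 6.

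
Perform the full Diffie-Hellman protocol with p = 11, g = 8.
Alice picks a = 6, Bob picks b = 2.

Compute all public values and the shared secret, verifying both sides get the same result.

Step 1: A = g^a mod p = 8^6 mod 11 = 3.
Step 2: B = g^b mod p = 8^2 mod 11 = 9.
Step 3: Alice computes s = B^a mod p = 9^6 mod 11 = 9.
Step 4: Bob computes s = A^b mod p = 3^2 mod 11 = 9.
Both sides agree: shared secret = 9.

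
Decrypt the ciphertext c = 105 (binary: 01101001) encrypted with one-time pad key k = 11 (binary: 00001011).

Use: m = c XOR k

Step 1: XOR ciphertext with key:
  Ciphertext: 01101001
  Key:        00001011
  XOR:        01100010
Step 2: Plaintext = 01100010 = 98 in decimal.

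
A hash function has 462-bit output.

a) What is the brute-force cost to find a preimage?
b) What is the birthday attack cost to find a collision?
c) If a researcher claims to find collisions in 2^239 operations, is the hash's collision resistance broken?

Step 1: Preimage resistance requires brute-force of 2^462 operations.
Step 2: Collision resistance (birthday bound) = 2^(462/2) = 2^231.
Step 3: The claimed attack costs 2^239 operations.
Step 4: Since 2^239 >= 2^231, the claimed attack is no faster than the generic birthday attack, so this does not break collision resistance.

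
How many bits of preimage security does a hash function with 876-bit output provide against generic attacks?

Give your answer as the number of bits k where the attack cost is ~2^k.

Step 1: The hash has a 876-bit output.
Step 2: Preimage resistance means: given a digest h(x), it should be infeasible to find any input that hashes to it.
With a 876-bit output there are 2^876 possible digests, so a generic brute-force preimage search costs about 2^876 evaluations.
Step 3: Security level = 876 bits.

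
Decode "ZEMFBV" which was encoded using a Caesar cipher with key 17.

Step 1: Reverse the shift by subtracting 17 from each letter position.
  Z (position 25) -> position (25-17) mod 26 = 8 -> I
  E (position 4) -> position (4-17) mod 26 = 13 -> N
  M (position 12) -> position (12-17) mod 26 = 21 -> V
  F (position 5) -> position (5-17) mod 26 = 14 -> O
  B (position 1) -> position (1-17) mod 26 = 10 -> K
  V (position 21) -> position (21-17) mod 26 = 4 -> E
Decrypted message: INVOKE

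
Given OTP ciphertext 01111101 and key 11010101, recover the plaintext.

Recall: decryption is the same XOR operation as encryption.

Step 1: XOR ciphertext with key:
  Ciphertext: 01111101
  Key:        11010101
  XOR:        10101000
Step 2: Plaintext = 10101000 = 168 in decimal.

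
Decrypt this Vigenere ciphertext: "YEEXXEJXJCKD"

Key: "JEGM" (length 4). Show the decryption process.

Step 1: Key 'JEGM' has length 4. Extended key: JEGMJEGMJEGM
Step 2: Decrypt each position:
  Y(24) - J(9) = 15 = P
  E(4) - E(4) = 0 = A
  E(4) - G(6) = 24 = Y
  X(23) - M(12) = 11 = L
  X(23) - J(9) = 14 = O
  E(4) - E(4) = 0 = A
  J(9) - G(6) = 3 = D
  X(23) - M(12) = 11 = L
  J(9) - J(9) = 0 = A
  C(2) - E(4) = 24 = Y
  K(10) - G(6) = 4 = E
  D(3) - M(12) = 17 = R
Plaintext: PAYLOADLAYER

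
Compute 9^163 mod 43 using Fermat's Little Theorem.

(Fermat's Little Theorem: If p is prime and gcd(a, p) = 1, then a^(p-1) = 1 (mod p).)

Step 1: Since 43 is prime, by Fermat's Little Theorem: 9^42 = 1 (mod 43).
Step 2: Reduce exponent: 163 mod 42 = 37.
Step 3: So 9^163 = 9^37 (mod 43).
Step 4: 9^37 mod 43 = 13.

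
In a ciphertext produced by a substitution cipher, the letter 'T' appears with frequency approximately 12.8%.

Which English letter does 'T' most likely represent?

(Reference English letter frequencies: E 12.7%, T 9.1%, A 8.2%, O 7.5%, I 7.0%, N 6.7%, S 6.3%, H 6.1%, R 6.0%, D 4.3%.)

Step 1: The observed frequency is 12.8%.
Step 2: Compare with English frequencies:
  E: 12.7% (difference: 0.1%) <-- closest
  T: 9.1% (difference: 3.7%)
  A: 8.2% (difference: 4.6%)
  O: 7.5% (difference: 5.3%)
  I: 7.0% (difference: 5.8%)
  N: 6.7% (difference: 6.1%)
  S: 6.3% (difference: 6.5%)
  H: 6.1% (difference: 6.7%)
  R: 6.0% (difference: 6.8%)
  D: 4.3% (difference: 8.5%)
Step 3: 'T' most likely represents 'E' (frequency 12.7%).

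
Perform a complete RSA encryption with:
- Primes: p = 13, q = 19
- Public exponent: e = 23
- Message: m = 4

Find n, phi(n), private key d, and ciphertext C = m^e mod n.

Step 1: n = 13 * 19 = 247.
Step 2: phi(n) = (13-1)(19-1) = 12 * 18 = 216.
Step 3: Find d = 23^(-1) mod 216 = 47.
  Verify: 23 * 47 = 1081 = 1 (mod 216).
Step 4: C = 4^23 mod 247 = 36.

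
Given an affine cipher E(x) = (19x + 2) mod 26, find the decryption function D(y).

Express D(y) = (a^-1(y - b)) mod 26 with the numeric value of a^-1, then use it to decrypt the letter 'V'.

Step 1: Find a^-1, the modular inverse of 19 mod 26.
Step 2: We need 19 * a^-1 = 1 (mod 26).
Step 3: 19 * 11 = 209 = 8 * 26 + 1, so a^-1 = 11.
Step 4: D(y) = 11(y - 2) mod 26.
Step 5: Apply to 'V' (y = 21): D(21) = 11 * (21 - 2) mod 26 = 11 * 19 mod 26 = 1 -> 'B'.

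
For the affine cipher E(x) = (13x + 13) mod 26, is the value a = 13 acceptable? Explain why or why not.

Step 1: Compute gcd(13, 26).
Step 2: gcd(13, 26) = 13.
Since gcd = 13 != 1, 13 shares a common factor with 26, so it cannot be used.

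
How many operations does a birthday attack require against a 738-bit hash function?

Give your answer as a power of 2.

Step 1: The birthday paradox gives collision probability ~50% after sqrt(2^n) = 2^(n/2) hashes.
Step 2: For 738-bit output: 2^(738/2) = 2^369.
Step 3: Approximately 2^369 hash computations needed.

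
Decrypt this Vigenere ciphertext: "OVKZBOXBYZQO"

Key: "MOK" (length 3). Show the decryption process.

Step 1: Key 'MOK' has length 3. Extended key: MOKMOKMOKMOK
Step 2: Decrypt each position:
  O(14) - M(12) = 2 = C
  V(21) - O(14) = 7 = H
  K(10) - K(10) = 0 = A
  Z(25) - M(12) = 13 = N
  B(1) - O(14) = 13 = N
  O(14) - K(10) = 4 = E
  X(23) - M(12) = 11 = L
  B(1) - O(14) = 13 = N
  Y(24) - K(10) = 14 = O
  Z(25) - M(12) = 13 = N
  Q(16) - O(14) = 2 = C
  O(14) - K(10) = 4 = E
Plaintext: CHANNELNONCE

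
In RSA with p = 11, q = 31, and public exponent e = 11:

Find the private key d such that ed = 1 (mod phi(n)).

Step 1: n = 11 * 31 = 341.
Step 2: phi(n) = 10 * 30 = 300.
Step 3: Find d such that 11 * d = 1 (mod 300).
Step 4: d = 11^(-1) mod 300 = 191.
Verification: 11 * 191 = 2101 = 7 * 300 + 1.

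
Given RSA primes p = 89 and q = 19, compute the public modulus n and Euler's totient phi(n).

Step 1: n = p * q = 89 * 19 = 1691.
Step 2: phi(n) = (p-1)(q-1) = 88 * 18 = 1584.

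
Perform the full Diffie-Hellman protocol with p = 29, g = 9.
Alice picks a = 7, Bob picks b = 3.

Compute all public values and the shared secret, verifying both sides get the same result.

Step 1: A = g^a mod p = 9^7 mod 29 = 28.
Step 2: B = g^b mod p = 9^3 mod 29 = 4.
Step 3: Alice computes s = B^a mod p = 4^7 mod 29 = 28.
Step 4: Bob computes s = A^b mod p = 28^3 mod 29 = 28.
Both sides agree: shared secret = 28.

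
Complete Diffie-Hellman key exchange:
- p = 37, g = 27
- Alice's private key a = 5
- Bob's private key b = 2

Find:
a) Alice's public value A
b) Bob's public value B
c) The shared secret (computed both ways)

Step 1: A = g^a mod p = 27^5 mod 37 = 11.
Step 2: B = g^b mod p = 27^2 mod 37 = 26.
Step 3: Alice computes s = B^a mod p = 26^5 mod 37 = 10.
Step 4: Bob computes s = A^b mod p = 11^2 mod 37 = 10.
Both sides agree: shared secret = 10.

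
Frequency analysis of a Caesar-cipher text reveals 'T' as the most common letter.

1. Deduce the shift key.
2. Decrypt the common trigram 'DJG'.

Step 1: In English, 'E' is the most frequent letter (12.7%).
Step 2: The most frequent ciphertext letter is 'T' (position 19).
Step 3: Shift = (19 - 4) mod 26 = 15.
Step 4: Decrypt 'DJG' by shifting back 15:
  D -> O
  J -> U
  G -> R
Step 5: 'DJG' decrypts to 'OUR'.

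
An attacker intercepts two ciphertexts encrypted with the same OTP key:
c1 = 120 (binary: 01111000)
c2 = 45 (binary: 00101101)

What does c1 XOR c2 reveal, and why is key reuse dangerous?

Step 1: c1 XOR c2 = (m1 XOR k) XOR (m2 XOR k).
Step 2: By XOR associativity/commutativity: = m1 XOR m2 XOR k XOR k = m1 XOR m2.
Step 3: 01111000 XOR 00101101 = 01010101 = 85.
Step 4: The key cancels out! An attacker learns m1 XOR m2 = 85, revealing the relationship between plaintexts.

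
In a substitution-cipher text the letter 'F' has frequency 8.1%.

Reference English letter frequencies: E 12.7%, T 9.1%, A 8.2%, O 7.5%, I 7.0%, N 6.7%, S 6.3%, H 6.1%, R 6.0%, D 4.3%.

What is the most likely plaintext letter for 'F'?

Step 1: The observed frequency is 8.1%.
Step 2: Compare with English frequencies:
  E: 12.7% (difference: 4.6%)
  T: 9.1% (difference: 1.0%)
  A: 8.2% (difference: 0.1%) <-- closest
  O: 7.5% (difference: 0.6%)
  I: 7.0% (difference: 1.1%)
  N: 6.7% (difference: 1.4%)
  S: 6.3% (difference: 1.8%)
  H: 6.1% (difference: 2.0%)
  R: 6.0% (difference: 2.1%)
  D: 4.3% (difference: 3.8%)
Step 3: 'F' most likely represents 'A' (frequency 8.2%).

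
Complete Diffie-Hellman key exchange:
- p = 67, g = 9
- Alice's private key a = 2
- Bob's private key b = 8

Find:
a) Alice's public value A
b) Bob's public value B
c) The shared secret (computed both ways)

Step 1: A = g^a mod p = 9^2 mod 67 = 14.
Step 2: B = g^b mod p = 9^8 mod 67 = 25.
Step 3: Alice computes s = B^a mod p = 25^2 mod 67 = 22.
Step 4: Bob computes s = A^b mod p = 14^8 mod 67 = 22.
Both sides agree: shared secret = 22.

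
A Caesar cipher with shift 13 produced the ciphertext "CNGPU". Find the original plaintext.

Step 1: Reverse the shift by subtracting 13 from each letter position.
  C (position 2) -> position (2-13) mod 26 = 15 -> P
  N (position 13) -> position (13-13) mod 26 = 0 -> A
  G (position 6) -> position (6-13) mod 26 = 19 -> T
  P (position 15) -> position (15-13) mod 26 = 2 -> C
  U (position 20) -> position (20-13) mod 26 = 7 -> H
Decrypted message: PATCH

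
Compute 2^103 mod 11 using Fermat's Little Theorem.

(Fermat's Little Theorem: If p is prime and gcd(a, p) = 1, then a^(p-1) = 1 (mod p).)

Step 1: Since 11 is prime, by Fermat's Little Theorem: 2^10 = 1 (mod 11).
Step 2: Reduce exponent: 103 mod 10 = 3.
Step 3: So 2^103 = 2^3 (mod 11).
Step 4: 2^3 mod 11 = 8.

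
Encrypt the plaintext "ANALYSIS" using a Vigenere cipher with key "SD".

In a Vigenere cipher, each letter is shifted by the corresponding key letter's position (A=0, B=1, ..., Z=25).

Step 1: Repeat key to match plaintext length:
  Plaintext: ANALYSIS
  Key:       SDSDSDSD
Step 2: Encrypt each letter:
  A(0) + S(18) = (0+18) mod 26 = 18 = S
  N(13) + D(3) = (13+3) mod 26 = 16 = Q
  A(0) + S(18) = (0+18) mod 26 = 18 = S
  L(11) + D(3) = (11+3) mod 26 = 14 = O
  Y(24) + S(18) = (24+18) mod 26 = 16 = Q
  S(18) + D(3) = (18+3) mod 26 = 21 = V
  I(8) + S(18) = (8+18) mod 26 = 0 = A
  S(18) + D(3) = (18+3) mod 26 = 21 = V
Ciphertext: SQSOQVAV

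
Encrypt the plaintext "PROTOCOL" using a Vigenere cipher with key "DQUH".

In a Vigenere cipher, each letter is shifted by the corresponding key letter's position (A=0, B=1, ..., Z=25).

Step 1: Repeat key to match plaintext length:
  Plaintext: PROTOCOL
  Key:       DQUHDQUH
Step 2: Encrypt each letter:
  P(15) + D(3) = (15+3) mod 26 = 18 = S
  R(17) + Q(16) = (17+16) mod 26 = 7 = H
  O(14) + U(20) = (14+20) mod 26 = 8 = I
  T(19) + H(7) = (19+7) mod 26 = 0 = A
  O(14) + D(3) = (14+3) mod 26 = 17 = R
  C(2) + Q(16) = (2+16) mod 26 = 18 = S
  O(14) + U(20) = (14+20) mod 26 = 8 = I
  L(11) + H(7) = (11+7) mod 26 = 18 = S
Ciphertext: SHIARSIS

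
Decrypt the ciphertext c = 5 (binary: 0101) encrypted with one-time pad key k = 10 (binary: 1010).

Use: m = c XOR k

Step 1: XOR ciphertext with key:
  Ciphertext: 0101
  Key:        1010
  XOR:        1111
Step 2: Plaintext = 1111 = 15 in decimal.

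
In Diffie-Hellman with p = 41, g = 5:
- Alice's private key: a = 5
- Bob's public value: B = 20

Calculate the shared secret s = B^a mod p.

Step 1: s = B^a mod p = 20^5 mod 41.
  20^1 mod 41 = 20
  20^2 mod 41 = (20 * 20) mod 41 = 31
  20^3 mod 41 = (31 * 20) mod 41 = 5
  20^4 mod 41 = (5 * 20) mod 41 = 18
  20^5 mod 41 = (18 * 20) mod 41 = 32
Result: shared secret = 32.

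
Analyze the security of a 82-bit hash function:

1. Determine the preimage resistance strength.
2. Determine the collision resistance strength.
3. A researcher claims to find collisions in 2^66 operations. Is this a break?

Step 1: Preimage resistance requires brute-force of 2^82 operations.
Step 2: Collision resistance (birthday bound) = 2^(82/2) = 2^41.
Step 3: The claimed attack costs 2^66 operations.
Step 4: Since 2^66 >= 2^41, the claimed attack is no faster than the generic birthday attack, so this does not break collision resistance.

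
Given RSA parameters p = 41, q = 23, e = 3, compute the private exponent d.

Step 1: n = 41 * 23 = 943.
Step 2: phi(n) = 40 * 22 = 880.
Step 3: Find d such that 3 * d = 1 (mod 880).
Step 4: d = 3^(-1) mod 880 = 587.
Verification: 3 * 587 = 1761 = 2 * 880 + 1.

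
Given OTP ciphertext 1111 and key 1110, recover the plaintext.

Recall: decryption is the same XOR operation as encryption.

Step 1: XOR ciphertext with key:
  Ciphertext: 1111
  Key:        1110
  XOR:        0001
Step 2: Plaintext = 0001 = 1 in decimal.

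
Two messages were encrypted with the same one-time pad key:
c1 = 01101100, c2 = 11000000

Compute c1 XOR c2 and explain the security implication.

Step 1: c1 XOR c2 = (m1 XOR k) XOR (m2 XOR k).
Step 2: By XOR associativity/commutativity: = m1 XOR m2 XOR k XOR k = m1 XOR m2.
Step 3: 01101100 XOR 11000000 = 10101100 = 172.
Step 4: The key cancels out! An attacker learns m1 XOR m2 = 172, revealing the relationship between plaintexts.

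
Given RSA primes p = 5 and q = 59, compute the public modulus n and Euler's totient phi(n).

Step 1: n = p * q = 5 * 59 = 295.
Step 2: phi(n) = (p-1)(q-1) = 4 * 58 = 232.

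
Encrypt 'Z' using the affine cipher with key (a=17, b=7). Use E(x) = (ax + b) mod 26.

Step 1: Convert 'Z' to number: x = 25.
Step 2: E(25) = (17 * 25 + 7) mod 26 = 432 mod 26 = 16.
Step 3: Convert 16 back to letter: Q.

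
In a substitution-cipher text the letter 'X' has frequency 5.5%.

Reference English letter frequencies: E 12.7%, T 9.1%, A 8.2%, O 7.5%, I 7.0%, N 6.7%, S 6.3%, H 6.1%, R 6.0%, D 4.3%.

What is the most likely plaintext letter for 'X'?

Step 1: The observed frequency is 5.5%.
Step 2: Compare with English frequencies:
  E: 12.7% (difference: 7.2%)
  T: 9.1% (difference: 3.6%)
  A: 8.2% (difference: 2.7%)
  O: 7.5% (difference: 2.0%)
  I: 7.0% (difference: 1.5%)
  N: 6.7% (difference: 1.2%)
  S: 6.3% (difference: 0.8%)
  H: 6.1% (difference: 0.6%)
  R: 6.0% (difference: 0.5%) <-- closest
  D: 4.3% (difference: 1.2%)
Step 3: 'X' most likely represents 'R' (frequency 6.0%).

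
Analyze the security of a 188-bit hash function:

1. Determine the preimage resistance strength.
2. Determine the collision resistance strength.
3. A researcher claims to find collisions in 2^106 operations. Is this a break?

Step 1: Preimage resistance requires brute-force of 2^188 operations.
Step 2: Collision resistance (birthday bound) = 2^(188/2) = 2^94.
Step 3: The claimed attack costs 2^106 operations.
Step 4: Since 2^106 >= 2^94, the claimed attack is no faster than the generic birthday attack, so this does not break collision resistance.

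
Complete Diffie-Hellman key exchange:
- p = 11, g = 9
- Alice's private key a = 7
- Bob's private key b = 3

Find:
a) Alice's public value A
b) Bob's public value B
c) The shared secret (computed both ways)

Step 1: A = g^a mod p = 9^7 mod 11 = 4.
Step 2: B = g^b mod p = 9^3 mod 11 = 3.
Step 3: Alice computes s = B^a mod p = 3^7 mod 11 = 9.
Step 4: Bob computes s = A^b mod p = 4^3 mod 11 = 9.
Both sides agree: shared secret = 9.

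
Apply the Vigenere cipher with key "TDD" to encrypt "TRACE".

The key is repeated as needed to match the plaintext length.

Step 1: Repeat key to match plaintext length:
  Plaintext: TRACE
  Key:       TDDTD
Step 2: Encrypt each letter:
  T(19) + T(19) = (19+19) mod 26 = 12 = M
  R(17) + D(3) = (17+3) mod 26 = 20 = U
  A(0) + D(3) = (0+3) mod 26 = 3 = D
  C(2) + T(19) = (2+19) mod 26 = 21 = V
  E(4) + D(3) = (4+3) mod 26 = 7 = H
Ciphertext: MUDVH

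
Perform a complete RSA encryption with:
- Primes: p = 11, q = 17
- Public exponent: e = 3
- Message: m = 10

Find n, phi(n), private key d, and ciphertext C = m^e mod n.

Step 1: n = 11 * 17 = 187.
Step 2: phi(n) = (11-1)(17-1) = 10 * 16 = 160.
Step 3: Find d = 3^(-1) mod 160 = 107.
  Verify: 3 * 107 = 321 = 1 (mod 160).
Step 4: C = 10^3 mod 187 = 65.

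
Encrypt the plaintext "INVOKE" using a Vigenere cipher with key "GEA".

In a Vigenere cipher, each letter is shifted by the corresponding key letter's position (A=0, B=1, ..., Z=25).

Step 1: Repeat key to match plaintext length:
  Plaintext: INVOKE
  Key:       GEAGEA
Step 2: Encrypt each letter:
  I(8) + G(6) = (8+6) mod 26 = 14 = O
  N(13) + E(4) = (13+4) mod 26 = 17 = R
  V(21) + A(0) = (21+0) mod 26 = 21 = V
  O(14) + G(6) = (14+6) mod 26 = 20 = U
  K(10) + E(4) = (10+4) mod 26 = 14 = O
  E(4) + A(0) = (4+0) mod 26 = 4 = E
Ciphertext: ORVUOE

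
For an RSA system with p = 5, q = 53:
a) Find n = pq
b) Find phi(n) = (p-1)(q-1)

Step 1: n = p * q = 5 * 53 = 265.
Step 2: phi(n) = (p-1)(q-1) = 4 * 52 = 208.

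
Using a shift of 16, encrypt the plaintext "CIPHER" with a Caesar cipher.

Step 1: For each letter, shift forward by 16 positions (mod 26).
  C (position 2) -> position (2+16) mod 26 = 18 -> S
  I (position 8) -> position (8+16) mod 26 = 24 -> Y
  P (position 15) -> position (15+16) mod 26 = 5 -> F
  H (position 7) -> position (7+16) mod 26 = 23 -> X
  E (position 4) -> position (4+16) mod 26 = 20 -> U
  R (position 17) -> position (17+16) mod 26 = 7 -> H
Result: SYFXUH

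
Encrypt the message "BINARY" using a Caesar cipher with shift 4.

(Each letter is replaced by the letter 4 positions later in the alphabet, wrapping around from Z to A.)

Step 1: For each letter, shift forward by 4 positions (mod 26).
  B (position 1) -> position (1+4) mod 26 = 5 -> F
  I (position 8) -> position (8+4) mod 26 = 12 -> M
  N (position 13) -> position (13+4) mod 26 = 17 -> R
  A (position 0) -> position (0+4) mod 26 = 4 -> E
  R (position 17) -> position (17+4) mod 26 = 21 -> V
  Y (position 24) -> position (24+4) mod 26 = 2 -> C
Result: FMREVC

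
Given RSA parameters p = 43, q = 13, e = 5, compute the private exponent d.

Step 1: n = 43 * 13 = 559.
Step 2: phi(n) = 42 * 12 = 504.
Step 3: Find d such that 5 * d = 1 (mod 504).
Step 4: d = 5^(-1) mod 504 = 101.
Verification: 5 * 101 = 505 = 1 * 504 + 1.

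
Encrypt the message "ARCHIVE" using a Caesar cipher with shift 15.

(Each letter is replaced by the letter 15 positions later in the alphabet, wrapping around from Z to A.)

Step 1: For each letter, shift forward by 15 positions (mod 26).
  A (position 0) -> position (0+15) mod 26 = 15 -> P
  R (position 17) -> position (17+15) mod 26 = 6 -> G
  C (position 2) -> position (2+15) mod 26 = 17 -> R
  H (position 7) -> position (7+15) mod 26 = 22 -> W
  I (position 8) -> position (8+15) mod 26 = 23 -> X
  V (position 21) -> position (21+15) mod 26 = 10 -> K
  E (position 4) -> position (4+15) mod 26 = 19 -> T
Result: PGRWXKT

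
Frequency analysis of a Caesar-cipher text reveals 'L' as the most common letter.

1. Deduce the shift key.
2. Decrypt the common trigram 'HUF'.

Step 1: In English, 'E' is the most frequent letter (12.7%).
Step 2: The most frequent ciphertext letter is 'L' (position 11).
Step 3: Shift = (11 - 4) mod 26 = 7.
Step 4: Decrypt 'HUF' by shifting back 7:
  H -> A
  U -> N
  F -> Y
Step 5: 'HUF' decrypts to 'ANY'.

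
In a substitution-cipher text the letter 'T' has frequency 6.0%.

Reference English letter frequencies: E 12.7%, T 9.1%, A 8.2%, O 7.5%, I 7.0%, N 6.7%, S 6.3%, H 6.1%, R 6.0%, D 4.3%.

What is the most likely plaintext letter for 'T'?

Step 1: The observed frequency is 6.0%.
Step 2: Compare with English frequencies:
  E: 12.7% (difference: 6.7%)
  T: 9.1% (difference: 3.1%)
  A: 8.2% (difference: 2.2%)
  O: 7.5% (difference: 1.5%)
  I: 7.0% (difference: 1.0%)
  N: 6.7% (difference: 0.7%)
  S: 6.3% (difference: 0.3%)
  H: 6.1% (difference: 0.1%)
  R: 6.0% (difference: 0.0%) <-- closest
  D: 4.3% (difference: 1.7%)
Step 3: 'T' most likely represents 'R' (frequency 6.0%).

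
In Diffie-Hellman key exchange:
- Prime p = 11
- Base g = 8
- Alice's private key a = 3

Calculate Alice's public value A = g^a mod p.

Step 1: A = g^a mod p = 8^3 mod 11.
  8^1 mod 11 = 8
  8^2 mod 11 = (8 * 8) mod 11 = 9
  8^3 mod 11 = (9 * 8) mod 11 = 6
Result: A = 6.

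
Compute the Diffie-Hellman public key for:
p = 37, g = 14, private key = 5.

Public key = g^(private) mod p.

Step 1: A = g^a mod p = 14^5 mod 37.
  14^1 mod 37 = 14
  14^2 mod 37 = (14 * 14) mod 37 = 11
  14^3 mod 37 = (11 * 14) mod 37 = 6
  14^4 mod 37 = (6 * 14) mod 37 = 10
  14^5 mod 37 = (10 * 14) mod 37 = 29
Result: A = 29.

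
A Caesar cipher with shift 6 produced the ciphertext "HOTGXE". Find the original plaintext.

Step 1: Reverse the shift by subtracting 6 from each letter position.
  H (position 7) -> position (7-6) mod 26 = 1 -> B
  O (position 14) -> position (14-6) mod 26 = 8 -> I
  T (position 19) -> position (19-6) mod 26 = 13 -> N
  G (position 6) -> position (6-6) mod 26 = 0 -> A
  X (position 23) -> position (23-6) mod 26 = 17 -> R
  E (position 4) -> position (4-6) mod 26 = 24 -> Y
Decrypted message: BINARY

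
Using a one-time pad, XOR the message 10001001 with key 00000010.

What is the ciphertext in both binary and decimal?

Step 1: Write out the XOR operation bit by bit:
  Message: 10001001
  Key:     00000010
  XOR:     10001011
Step 2: Convert to decimal: 10001011 = 139.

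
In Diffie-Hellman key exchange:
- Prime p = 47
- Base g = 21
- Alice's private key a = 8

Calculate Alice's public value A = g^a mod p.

Step 1: A = g^a mod p = 21^8 mod 47.
  21^1 mod 47 = 21
  21^2 mod 47 = (21 * 21) mod 47 = 18
  21^3 mod 47 = (18 * 21) mod 47 = 2
  21^4 mod 47 = (2 * 21) mod 47 = 42
  21^5 mod 47 = (42 * 21) mod 47 = 36
  21^6 mod 47 = (36 * 21) mod 47 = 4
  21^7 mod 47 = (4 * 21) mod 47 = 37
  21^8 mod 47 = (37 * 21) mod 47 = 25
Result: A = 25.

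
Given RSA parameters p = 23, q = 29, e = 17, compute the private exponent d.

Step 1: n = 23 * 29 = 667.
Step 2: phi(n) = 22 * 28 = 616.
Step 3: Find d such that 17 * d = 1 (mod 616).
Step 4: d = 17^(-1) mod 616 = 145.
Verification: 17 * 145 = 2465 = 4 * 616 + 1.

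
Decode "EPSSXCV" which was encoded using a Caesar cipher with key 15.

Step 1: Reverse the shift by subtracting 15 from each letter position.
  E (position 4) -> position (4-15) mod 26 = 15 -> P
  P (position 15) -> position (15-15) mod 26 = 0 -> A
  S (position 18) -> position (18-15) mod 26 = 3 -> D
  S (position 18) -> position (18-15) mod 26 = 3 -> D
  X (position 23) -> position (23-15) mod 26 = 8 -> I
  C (position 2) -> position (2-15) mod 26 = 13 -> N
  V (position 21) -> position (21-15) mod 26 = 6 -> G
Decrypted message: PADDING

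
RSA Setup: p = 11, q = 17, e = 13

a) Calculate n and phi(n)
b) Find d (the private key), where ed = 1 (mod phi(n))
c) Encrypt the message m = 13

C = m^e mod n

Step 1: n = 11 * 17 = 187.
Step 2: phi(n) = (11-1)(17-1) = 10 * 16 = 160.
Step 3: Find d = 13^(-1) mod 160 = 37.
  Verify: 13 * 37 = 481 = 1 (mod 160).
Step 4: C = 13^13 mod 187 = 30.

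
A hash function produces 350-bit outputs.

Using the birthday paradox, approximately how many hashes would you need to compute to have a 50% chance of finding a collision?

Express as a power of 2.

Step 1: The birthday paradox gives collision probability ~50% after sqrt(2^n) = 2^(n/2) hashes.
Step 2: For 350-bit output: 2^(350/2) = 2^175.
Step 3: Approximately 2^175 hash computations needed.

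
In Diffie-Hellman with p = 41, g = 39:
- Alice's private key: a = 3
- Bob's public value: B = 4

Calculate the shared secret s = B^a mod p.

Step 1: s = B^a mod p = 4^3 mod 41.
  4^1 mod 41 = 4
  4^2 mod 41 = (4 * 4) mod 41 = 16
  4^3 mod 41 = (16 * 4) mod 41 = 23
Result: shared secret = 23.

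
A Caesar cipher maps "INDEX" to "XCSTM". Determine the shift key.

Step 1: Compare first letters: I (position 8) -> X (position 23).
Step 2: Shift = (23 - 8) mod 26 = 15.
The shift value is 15.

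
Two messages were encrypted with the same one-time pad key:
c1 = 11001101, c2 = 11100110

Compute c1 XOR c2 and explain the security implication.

Step 1: c1 XOR c2 = (m1 XOR k) XOR (m2 XOR k).
Step 2: By XOR associativity/commutativity: = m1 XOR m2 XOR k XOR k = m1 XOR m2.
Step 3: 11001101 XOR 11100110 = 00101011 = 43.
Step 4: The key cancels out! An attacker learns m1 XOR m2 = 43, revealing the relationship between plaintexts.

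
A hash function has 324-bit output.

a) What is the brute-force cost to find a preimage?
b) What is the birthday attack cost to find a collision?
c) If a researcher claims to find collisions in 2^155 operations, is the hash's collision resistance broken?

Step 1: Preimage resistance requires brute-force of 2^324 operations.
Step 2: Collision resistance (birthday bound) = 2^(324/2) = 2^162.
Step 3: The claimed attack costs 2^155 operations.
Step 4: Since 2^155 < 2^162, the claimed attack beats the generic birthday bound, so collision resistance is broken.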